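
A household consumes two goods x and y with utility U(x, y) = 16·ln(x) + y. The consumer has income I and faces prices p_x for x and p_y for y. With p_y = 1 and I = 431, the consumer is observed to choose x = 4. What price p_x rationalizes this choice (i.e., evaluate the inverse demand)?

Set MRS = p_x/p_y: (16/x)/1 = p_x/p_y.
So x*(p_x,p_y) = 16·p_y/p_x, independent of income; and y* = (I − 16·p_y)/p_y.
Set x* = 4 in the demand function and solve for p_x: p_x = 4.

p_x = 4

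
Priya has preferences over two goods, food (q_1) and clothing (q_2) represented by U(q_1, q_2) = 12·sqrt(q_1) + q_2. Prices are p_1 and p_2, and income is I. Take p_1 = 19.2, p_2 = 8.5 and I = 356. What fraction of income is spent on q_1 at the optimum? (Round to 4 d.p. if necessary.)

Set MRS = p_1/p_2: 6·q_1^(−1/2) = p_1/p_2.
Thus q_1* = (6·p_2/p_1)² — independent of I — with the rest of income spent on q_2.
Plugging in: q_1* = (6·8.5/19.2)² = 7.0557, q_2* = 25.9449.
Expenditure on q_1: 19.2·7.0557 = 135.4688; share = 0.3805.

share on q_1 = 0.3805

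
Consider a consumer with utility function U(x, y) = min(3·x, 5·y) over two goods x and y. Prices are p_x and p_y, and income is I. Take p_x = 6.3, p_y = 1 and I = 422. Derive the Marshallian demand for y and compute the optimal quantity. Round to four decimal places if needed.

Leontief preferences: the optimum is at the kink where x/5 = y/3, i.e. y = (3/5)·x.
Budget: p_x·x + p_y·(3/5)·x = I, so (5·p_x + 3·p_y)·x = 5·I.
Demand: x*(p_x,p_y,I) = 5·I/(5·p_x + 3·p_y), y* = 3·I/(5·p_x + 3·p_y).
Here 5·6.3 + 3·1 = 34.5, giving y* = 36.6957.

y* = 36.6957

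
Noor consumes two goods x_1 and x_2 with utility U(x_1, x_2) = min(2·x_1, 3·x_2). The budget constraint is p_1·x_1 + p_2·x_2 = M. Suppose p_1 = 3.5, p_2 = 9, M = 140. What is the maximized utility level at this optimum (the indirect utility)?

With perfect complements, no substitution: consume in ratio x_1:x_2 = 3:2.
Budget: p_1·x_1 + p_2·(2/3)·x_1 = M, so (3·p_1 + 2·p_2)·x_1 = 3·M.
Demand: x_1*(p_1,p_2,M) = 3·M/(3·p_1 + 2·p_2), x_2* = 2·M/(3·p_1 + 2·p_2).
Here 3·3.5 + 2·9 = 28.5, giving x_1* = 14.7368 and x_2* = 9.8246.
Utility at the optimum: U(14.7368, 9.8246) = 29.4737.

V = 29.4737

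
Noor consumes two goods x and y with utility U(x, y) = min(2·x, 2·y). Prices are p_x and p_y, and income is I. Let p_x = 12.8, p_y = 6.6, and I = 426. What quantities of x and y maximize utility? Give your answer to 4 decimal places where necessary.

x* = 21.9588, y* = 21.9588

Leontief preferences: the optimum is at the kink where x/2 = y/2, i.e. y = x.
Budget: p_x·x + p_y·x = I, so (2·p_x + 2·p_y)·x = 2·I.
Demand: x*(p_x,p_y,I) = 2·I/(2·p_x + 2·p_y), y* = 2·I/(2·p_x + 2·p_y).
Here 2·12.8 + 2·6.6 = 38.8, giving x* = 21.9588 and y* = 21.9588.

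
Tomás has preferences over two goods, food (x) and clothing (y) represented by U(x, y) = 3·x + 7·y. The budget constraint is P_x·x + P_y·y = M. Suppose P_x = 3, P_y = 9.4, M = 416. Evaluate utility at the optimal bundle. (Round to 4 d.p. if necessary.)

Perfect substitutes: compare marginal utility per dollar. 3/P_x vs 7/P_y → 1 vs 0.7447.
x gives more utility per dollar, so spend all income on x: x* = M/P_x, y* = 0.
Numerically: x* = 138.6667, y* = 0.
Utility at the optimum: U(138.6667, 0) = 416.

V = 416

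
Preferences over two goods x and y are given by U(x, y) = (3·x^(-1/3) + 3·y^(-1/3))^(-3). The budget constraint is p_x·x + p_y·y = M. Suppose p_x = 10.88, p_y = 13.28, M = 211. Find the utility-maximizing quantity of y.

From the CES first-order condition, (y/x)^(4/3) = p_x/p_y.
Hence y/x = (p_x/p_y)^(1/(4/3)), i.e. raised to the 0.75 power.
With the ratio pinned down, the budget gives x* = M/(p_x + p_y·(y/x)) and y* = (y/x)·x*.
Numerically y/x = 0.861139, so x* = 211/(10.88 + 13.28·0.861139) = 9.4551 and y* = 0.861139·9.4551 = 8.1422.

y* = 8.1422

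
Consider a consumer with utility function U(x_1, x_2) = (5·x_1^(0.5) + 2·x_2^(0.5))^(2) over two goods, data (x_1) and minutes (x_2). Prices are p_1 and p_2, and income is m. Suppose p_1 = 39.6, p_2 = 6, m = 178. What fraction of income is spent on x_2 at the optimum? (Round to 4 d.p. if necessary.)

MRS = MU_x_1/MU_x_2 = (5/2)·(x_2/x_1)^(0.5). Set equal to p_1/p_2.
Hence x_2/x_1 = ((2/5)·p_1/p_2)^(1/(0.5)), i.e. raised to the 2 power.
With the ratio pinned down, the budget gives x_1* = m/(p_1 + p_2·(x_2/x_1)) and x_2* = (x_2/x_1)·x_1*.
Numerically x_2/x_1 = 6.9696, so x_1* = 178/(39.6 + 6·6.9696) = 2.1863 and x_2* = 6.9696·2.1863 = 15.2374.
Expenditure on x_2: 6·15.2374 = 91.4241; share = 0.5136.

share on x_2 = 0.5136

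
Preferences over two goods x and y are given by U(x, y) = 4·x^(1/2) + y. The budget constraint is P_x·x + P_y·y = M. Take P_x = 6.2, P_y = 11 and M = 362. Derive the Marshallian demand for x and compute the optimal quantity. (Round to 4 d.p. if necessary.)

x* = 12.5911

Set MRS = P_x/P_y: 2·x^(−1/2) = P_x/P_y.
Thus x* = (2·P_y/P_x)² — independent of M — with the rest of income spent on y.
Plugging in: x* = (2·11/6.2)² = 12.5911.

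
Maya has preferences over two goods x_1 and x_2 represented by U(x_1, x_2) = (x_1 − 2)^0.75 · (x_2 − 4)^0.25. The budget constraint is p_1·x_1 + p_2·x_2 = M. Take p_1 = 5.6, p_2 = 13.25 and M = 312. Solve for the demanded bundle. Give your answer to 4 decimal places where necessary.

x_1* = 35.1875, x_2* = 8.6755

Let x_1' = x_1−2, x_2' = x_2−4. MRS = 3·x_2'/x_1' = p_1/p_2.
Substituting into the budget: x_1* = 2 + 0.75·(M − 2·p_1 − 4·p_2)/p_1, and x_2* = 4 + 0.25·(…)/p_2.
Discretionary income = 312 − 2·5.6 − 4·13.25 = 247.8; x_1* = 2 + 0.75·247.8/5.6 = 35.1875; x_2* = 4 + 0.25·247.8/13.25 = 8.6755.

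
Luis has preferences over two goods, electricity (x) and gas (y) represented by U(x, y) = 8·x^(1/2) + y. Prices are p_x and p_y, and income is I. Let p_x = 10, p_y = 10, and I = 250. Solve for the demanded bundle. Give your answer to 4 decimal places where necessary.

MU_x = 4/√x, MU_y = 1. Tangency: 4/√x = p_x/p_y.
Thus x* = (4·p_y/p_x)² — independent of I — with the rest of income spent on y.
Plugging in: x* = (4·10/10)² = 16, y* = 9.

x* = 16, y* = 9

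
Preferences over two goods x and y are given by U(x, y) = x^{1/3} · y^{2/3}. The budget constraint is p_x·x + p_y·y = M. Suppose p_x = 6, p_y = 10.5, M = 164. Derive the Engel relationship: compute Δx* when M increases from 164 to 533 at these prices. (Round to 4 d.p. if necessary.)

Δx* = 20.5

MU_x/MU_y = (1/3·y)/(2/3·x); tangency sets this equal to p_x/p_y.
So 1/3·p_y·y = 2/3·p_x·x; combined with the budget, a share 1/3 of income goes to x.
Demand: x*(p_x,p_y,M) = 1/3·M/p_x and y* = 2/3·M/p_y.
At p_x=6, p_y=10.5, M=164: x* = 1/3·164/6 = 9.1111.
At M' = 533: x* = 29.6111. Change: 29.6111 − 9.1111 = 20.5.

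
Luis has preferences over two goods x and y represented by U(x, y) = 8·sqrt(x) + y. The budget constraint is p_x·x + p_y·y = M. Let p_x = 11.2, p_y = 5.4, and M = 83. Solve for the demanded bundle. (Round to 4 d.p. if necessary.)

Utility is quasi-linear in y; the FOC for x is 4/√x = p_x/p_y.
Thus x* = (4·p_y/p_x)² — independent of M — with the rest of income spent on y.
Plugging in: x* = (4·5.4/11.2)² = 3.7194, y* = 7.6561.

x* = 3.7194, y* = 7.6561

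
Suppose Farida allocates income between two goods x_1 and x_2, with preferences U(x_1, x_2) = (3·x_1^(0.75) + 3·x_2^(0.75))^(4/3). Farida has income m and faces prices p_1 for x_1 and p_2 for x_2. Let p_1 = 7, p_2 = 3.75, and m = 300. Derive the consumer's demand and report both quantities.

Numerically x_2/x_1 = 12.141353, so x_1* = 300/(7 + 3.75·12.141353) = 5.711 and x_2* = 12.141353·5.711 = 69.3394.

x_1* = 5.711, x_2* = 69.3394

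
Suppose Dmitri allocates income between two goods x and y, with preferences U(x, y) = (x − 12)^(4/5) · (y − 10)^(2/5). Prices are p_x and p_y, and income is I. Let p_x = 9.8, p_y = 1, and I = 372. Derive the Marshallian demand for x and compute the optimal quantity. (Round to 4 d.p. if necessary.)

x* = 28.6259

After buying the subsistence bundle (12, 10), a share 2/3 of the remaining income goes to x: x* = 12 + 2/3·(I − 12p_x − 10p_y)/p_x.
Discretionary income = 372 − 12·9.8 − 10·1 = 244.4; x* = 12 + 2/3·244.4/9.8 = 28.6259.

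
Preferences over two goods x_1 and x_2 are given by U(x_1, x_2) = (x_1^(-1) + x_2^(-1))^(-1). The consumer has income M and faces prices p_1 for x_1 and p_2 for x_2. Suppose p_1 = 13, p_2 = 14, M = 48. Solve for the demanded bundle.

MRS = MU_x_1/MU_x_2 = (x_2/x_1)^(2). Set equal to p_1/p_2.
Solve for the ratio: x_2/x_1 = [p_1/p_2]^(0.5).
Substitute x_2 = (x_2/x_1)·x_1 into the budget: x_1* = M/(p_1 + p_2·(x_2/x_1)).
Numerically x_2/x_1 = 0.963624, so x_1* = 48/(13 + 14·0.963624) = 1.812 and x_2* = 0.963624·1.812 = 1.746.

x_1* = 1.812, x_2* = 1.746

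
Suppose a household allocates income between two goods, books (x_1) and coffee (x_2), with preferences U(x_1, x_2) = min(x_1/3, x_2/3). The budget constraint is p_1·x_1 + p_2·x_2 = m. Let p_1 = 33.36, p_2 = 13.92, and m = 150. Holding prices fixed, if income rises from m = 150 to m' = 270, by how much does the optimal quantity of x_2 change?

Δx_2* = 2.5381

Demand: x_1*(p_1,p_2,m) = 3·m/(3·p_1 + 3·p_2), x_2* = 3·m/(3·p_1 + 3·p_2).
Here 3·33.36 + 3·13.92 = 141.84, giving x_2* = 3.1726.
At m' = 270: x_2* = 5.7107. Change: 5.7107 − 3.1726 = 2.5381.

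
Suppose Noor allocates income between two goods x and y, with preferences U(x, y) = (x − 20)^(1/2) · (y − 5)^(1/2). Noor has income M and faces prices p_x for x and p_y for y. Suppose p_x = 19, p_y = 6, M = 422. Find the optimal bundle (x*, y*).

x* = 20.3158, y* = 6

MRS = (y−5)/(x−20). Tangency with p_x/p_y gives y−5 = (p_x/p_y)·(x−20).
Substituting into the budget: x* = 20 + 0.5·(M − 20·p_x − 5·p_y)/p_x, and y* = 5 + 0.5·(…)/p_y.
Discretionary income = 422 − 20·19 − 5·6 = 12; x* = 20 + 0.5·12/19 = 20.3158; y* = 5 + 0.5·12/6 = 6.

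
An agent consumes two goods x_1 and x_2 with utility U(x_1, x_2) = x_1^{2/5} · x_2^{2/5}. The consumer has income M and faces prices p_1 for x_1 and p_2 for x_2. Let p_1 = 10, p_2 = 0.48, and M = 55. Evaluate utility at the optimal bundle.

V = 7.5678

MU_x_1/MU_x_2 = (0.4·x_2)/(0.4·x_1); tangency sets this equal to p_1/p_2.
Rearranging, p_2·x_2 = p_1·x_1. Substituting into the budget gives p_1·x_1·(1 + 1) = M.
Demand: x_1*(p_1,p_2,M) = 0.5·M/p_1 and x_2* = 0.5·M/p_2.
At p_1=10, p_2=0.48, M=55: x_1* = 0.5·55/10 = 2.75, x_2* = 57.2917.
Utility at the optimum: U(2.75, 57.2917) = 7.5678.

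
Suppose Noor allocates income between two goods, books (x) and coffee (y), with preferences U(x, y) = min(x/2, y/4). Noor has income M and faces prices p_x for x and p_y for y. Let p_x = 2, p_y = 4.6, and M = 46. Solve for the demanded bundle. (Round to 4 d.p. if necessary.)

With perfect complements, no substitution: consume in ratio x:y = 2:4.
Budget: p_x·x + p_y·2·x = M, so (2·p_x + 4·p_y)·x = 2·M.
Demand: x*(p_x,p_y,M) = 2·M/(2·p_x + 4·p_y), y* = 4·M/(2·p_x + 4·p_y).
Here 2·2 + 4·4.6 = 22.4, giving x* = 4.1071 and y* = 8.2143.

x* = 4.1071, y* = 8.2143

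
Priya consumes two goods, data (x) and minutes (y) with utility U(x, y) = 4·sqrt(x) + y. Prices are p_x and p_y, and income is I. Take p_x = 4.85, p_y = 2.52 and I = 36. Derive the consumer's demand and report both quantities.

x* = 1.0799, y* = 12.2074

Set MRS = p_x/p_y: 2·x^(−1/2) = p_x/p_y.
Solve: √x = 2·p_y/p_x, so x*(p_x,p_y) = (2·p_y/p_x)², and y* = (I − p_x·x*)/p_y.
Plugging in: x* = (2·2.52/4.85)² = 1.0799, y* = 12.2074.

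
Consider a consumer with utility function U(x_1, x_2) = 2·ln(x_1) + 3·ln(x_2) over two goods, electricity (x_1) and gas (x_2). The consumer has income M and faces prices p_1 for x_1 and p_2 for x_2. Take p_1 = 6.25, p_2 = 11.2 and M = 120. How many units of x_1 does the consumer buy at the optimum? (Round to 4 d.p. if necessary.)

x_1* = 7.68

Demand: x_1*(p_1,p_2,M) = 0.4·M/p_1 and x_2* = 0.6·M/p_2.
At p_1=6.25, p_2=11.2, M=120: x_1* = 0.4·120/6.25 = 7.68.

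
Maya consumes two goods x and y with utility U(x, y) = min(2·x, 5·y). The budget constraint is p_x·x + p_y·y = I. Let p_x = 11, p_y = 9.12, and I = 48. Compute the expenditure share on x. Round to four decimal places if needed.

share on x = 0.751

Leontief preferences: the optimum is at the kink where x/5 = y/2, i.e. y = (2/5)·x.
Budget: p_x·x + p_y·(2/5)·x = I, so (5·p_x + 2·p_y)·x = 5·I.
Demand: x*(p_x,p_y,I) = 5·I/(5·p_x + 2·p_y), y* = 2·I/(5·p_x + 2·p_y).
Here 5·11 + 2·9.12 = 73.24, giving x* = 3.2769 and y* = 1.3108.
Expenditure on x: 11·3.2769 = 36.0459; share = 0.751.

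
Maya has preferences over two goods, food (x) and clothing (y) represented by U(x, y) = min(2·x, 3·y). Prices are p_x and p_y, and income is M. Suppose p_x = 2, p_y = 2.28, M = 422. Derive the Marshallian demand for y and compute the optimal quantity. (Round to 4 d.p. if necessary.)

Leontief preferences: the optimum is at the kink where x/3 = y/2, i.e. y = (2/3)·x.
Budget: p_x·x + p_y·(2/3)·x = M, so (3·p_x + 2·p_y)·x = 3·M.
Demand: x*(p_x,p_y,M) = 3·M/(3·p_x + 2·p_y), y* = 2·M/(3·p_x + 2·p_y).
Here 3·2 + 2·2.28 = 10.56, giving y* = 79.9242.

y* = 79.9242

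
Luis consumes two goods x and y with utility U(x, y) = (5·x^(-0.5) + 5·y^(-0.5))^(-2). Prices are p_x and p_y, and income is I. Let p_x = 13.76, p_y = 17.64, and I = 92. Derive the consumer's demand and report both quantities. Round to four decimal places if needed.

With the ratio pinned down, the budget gives x* = I/(p_x + p_y·(y/x)) and y* = (y/x)·x*.
Numerically y/x = 0.847383, so x* = 92/(13.76 + 17.64·0.847383) = 3.2047 and y* = 0.847383·3.2047 = 2.7156.

x* = 3.2047, y* = 2.7156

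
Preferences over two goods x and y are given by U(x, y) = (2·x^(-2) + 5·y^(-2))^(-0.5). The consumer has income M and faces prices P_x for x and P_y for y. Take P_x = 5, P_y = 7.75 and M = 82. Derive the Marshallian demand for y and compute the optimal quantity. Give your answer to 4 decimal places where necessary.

y* = 6.8256

MU_x ∝ 2·x^(-3), MU_y ∝ 5·y^(-3), so MRS = (2/5)·(y/x)^(3) = P_x/P_y.
Solve for the ratio: y/x = [(5/2)·P_x/P_y]^(1/3).
Substitute y = (y/x)·x into the budget: x* = M/(P_x + P_y·(y/x)).
Numerically y/x = 1.172743, so x* = 82/(5 + 7.75·1.172743) = 5.8202 and y* = 1.172743·5.8202 = 6.8256.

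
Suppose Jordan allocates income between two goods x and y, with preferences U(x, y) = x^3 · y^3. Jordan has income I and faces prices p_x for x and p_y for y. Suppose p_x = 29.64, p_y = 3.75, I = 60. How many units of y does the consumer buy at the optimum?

y* = 8

Demand: x*(p_x,p_y,I) = 0.5·I/p_x and y* = 0.5·I/p_y.
At p_x=29.64, p_y=3.75, I=60: y* = 0.5·60/3.75 = 8.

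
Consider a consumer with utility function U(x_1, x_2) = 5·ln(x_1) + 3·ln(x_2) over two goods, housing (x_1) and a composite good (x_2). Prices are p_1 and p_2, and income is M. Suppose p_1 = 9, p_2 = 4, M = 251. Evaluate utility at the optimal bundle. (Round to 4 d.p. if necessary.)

V = 23.7661

Demand: x_1*(p_1,p_2,M) = 0.625·M/p_1 and x_2* = 0.375·M/p_2.
At p_1=9, p_2=4, M=251: x_1* = 0.625·251/9 = 17.4306, x_2* = 23.5312.
Utility at the optimum: U(17.4306, 23.5312) = 23.7661.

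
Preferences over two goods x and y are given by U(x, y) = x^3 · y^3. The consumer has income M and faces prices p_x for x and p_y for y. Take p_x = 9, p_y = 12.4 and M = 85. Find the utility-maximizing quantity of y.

y* = 3.4274

Tangency: MRS = y/x = p_x/p_y.
So 3·p_y·y = 3·p_x·x; combined with the budget, a share 0.5 of income goes to x.
Demand: x*(p_x,p_y,M) = 0.5·M/p_x and y* = 0.5·M/p_y.
At p_x=9, p_y=12.4, M=85: y* = 0.5·85/12.4 = 3.4274.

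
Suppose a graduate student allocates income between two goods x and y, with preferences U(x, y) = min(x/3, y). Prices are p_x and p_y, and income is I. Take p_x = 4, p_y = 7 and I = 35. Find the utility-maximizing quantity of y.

y* = 1.8421

Leontief preferences: the optimum is at the kink where x/3 = y/1, i.e. y = (1/3)·x.
Budget: p_x·x + p_y·(1/3)·x = I, so (3·p_x + p_y)·x = 3·I.
Demand: x*(p_x,p_y,I) = 3·I/(3·p_x + p_y), y* = I/(3·p_x + p_y).
Here 3·4 + 7 = 19, giving y* = 1.8421.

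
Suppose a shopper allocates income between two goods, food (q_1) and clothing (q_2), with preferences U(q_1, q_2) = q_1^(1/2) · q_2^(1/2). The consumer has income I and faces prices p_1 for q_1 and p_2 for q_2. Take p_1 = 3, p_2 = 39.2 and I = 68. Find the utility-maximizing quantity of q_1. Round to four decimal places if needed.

Tangency: MRS = q_2/q_1 = p_1/p_2.
Rearranging, p_2·q_2 = p_1·q_1. Substituting into the budget gives p_1·q_1·(1 + 1) = I.
Demand: q_1*(p_1,p_2,I) = 0.5·I/p_1 and q_2* = 0.5·I/p_2.
At p_1=3, p_2=39.2, I=68: q_1* = 0.5·68/3 = 11.3333.

q_1* = 11.3333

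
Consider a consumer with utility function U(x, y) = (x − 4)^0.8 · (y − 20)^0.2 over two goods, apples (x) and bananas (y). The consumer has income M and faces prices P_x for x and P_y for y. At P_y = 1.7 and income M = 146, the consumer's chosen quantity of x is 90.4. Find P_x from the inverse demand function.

P_x = 1

MRS = 4·(y−20)/(x−4). Tangency with P_x/P_y gives y−20 = (1/4)·(P_x/P_y)·(x−4).
Substituting into the budget: x* = 4 + 0.8·(M − 4·P_x − 20·P_y)/P_x, and y* = 20 + 0.2·(…)/P_y.
Set x* = 90.4 in the demand function and solve for P_x: P_x = 1.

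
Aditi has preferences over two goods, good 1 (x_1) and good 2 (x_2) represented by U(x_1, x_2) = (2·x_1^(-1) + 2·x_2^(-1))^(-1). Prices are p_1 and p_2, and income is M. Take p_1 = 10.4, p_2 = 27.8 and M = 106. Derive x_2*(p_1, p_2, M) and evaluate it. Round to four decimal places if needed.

x_2* = 2.3659

From the CES first-order condition, (x_2/x_1)^(2) = p_1/p_2.
Hence x_2/x_1 = (p_1/p_2)^(1/(2)), i.e. raised to the 0.5 power.
With the ratio pinned down, the budget gives x_1* = M/(p_1 + p_2·(x_2/x_1)) and x_2* = (x_2/x_1)·x_1*.
Numerically x_2/x_1 = 0.611638, so x_1* = 106/(10.4 + 27.8·0.611638) = 3.8681 and x_2* = 0.611638·3.8681 = 2.3659.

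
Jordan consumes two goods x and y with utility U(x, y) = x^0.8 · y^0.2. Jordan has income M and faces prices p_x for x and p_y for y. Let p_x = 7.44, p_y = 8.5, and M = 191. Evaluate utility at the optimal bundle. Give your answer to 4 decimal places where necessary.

V = 15.1555

MU_x/MU_y = (0.8·y)/(0.2·x); tangency sets this equal to p_x/p_y.
Rearranging, p_y·y = (1/4)·p_x·x. Substituting into the budget gives p_x·x·(1 + (1/4)) = M.
Demand: x*(p_x,p_y,M) = 0.8·M/p_x and y* = 0.2·M/p_y.
At p_x=7.44, p_y=8.5, M=191: x* = 0.8·191/7.44 = 20.5376, y* = 4.4941.
Utility at the optimum: U(20.5376, 4.4941) = 15.1555.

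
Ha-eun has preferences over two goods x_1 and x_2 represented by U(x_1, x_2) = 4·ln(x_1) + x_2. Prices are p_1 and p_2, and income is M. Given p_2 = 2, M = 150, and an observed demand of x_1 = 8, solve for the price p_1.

p_1 = 1

MU_x_1 = 4/x_1, MU_x_2 = 1. Tangency: 4/x_1 = p_1/p_2.
So x_1*(p_1,p_2) = 4·p_2/p_1, independent of income; and x_2* = (M − 4·p_2)/p_2.
Set x_1* = 8 in the demand function and solve for p_1: p_1 = 1.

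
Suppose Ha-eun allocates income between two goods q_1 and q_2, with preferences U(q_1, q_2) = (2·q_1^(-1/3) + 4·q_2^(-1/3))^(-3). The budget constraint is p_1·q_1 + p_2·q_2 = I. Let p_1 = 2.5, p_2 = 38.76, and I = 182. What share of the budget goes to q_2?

share on q_2 = 0.7694

From the CES first-order condition, (1/2)·(q_2/q_1)^(4/3) = p_1/p_2.
Solve for the ratio: q_2/q_1 = [2·p_1/p_2]^(0.75).
Substitute q_2 = (q_2/q_1)·q_1 into the budget: q_1* = I/(p_1 + p_2·(q_2/q_1)).
Numerically q_2/q_1 = 0.215248, so q_1* = 182/(2.5 + 38.76·0.215248) = 16.785 and q_2* = 0.215248·16.785 = 3.6129.
Expenditure on q_2: 38.76·3.6129 = 140.0375; share = 0.7694.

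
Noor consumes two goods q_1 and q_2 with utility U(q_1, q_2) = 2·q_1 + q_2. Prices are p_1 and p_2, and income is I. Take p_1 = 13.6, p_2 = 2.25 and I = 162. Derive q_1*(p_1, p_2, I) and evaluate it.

q_1* = 0

Numerically: q_1* = 0, q_2* = 72.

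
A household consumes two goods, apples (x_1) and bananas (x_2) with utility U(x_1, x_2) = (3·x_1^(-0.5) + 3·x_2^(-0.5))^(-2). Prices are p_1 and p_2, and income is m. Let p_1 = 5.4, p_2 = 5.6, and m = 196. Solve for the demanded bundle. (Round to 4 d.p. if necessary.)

x_1* = 18.0381, x_2* = 17.6061

MU_x_1 ∝ 3·x_1^(-1.5), MU_x_2 ∝ 3·x_2^(-1.5), so MRS = (x_2/x_1)^(1.5) = p_1/p_2.
Hence x_2/x_1 = (p_1/p_2)^(1/(1.5)), i.e. raised to the 2/3 power.
With the ratio pinned down, the budget gives x_1* = m/(p_1 + p_2·(x_2/x_1)) and x_2* = (x_2/x_1)·x_1*.
Numerically x_2/x_1 = 0.976046, so x_1* = 196/(5.4 + 5.6·0.976046) = 18.0381 and x_2* = 0.976046·18.0381 = 17.6061.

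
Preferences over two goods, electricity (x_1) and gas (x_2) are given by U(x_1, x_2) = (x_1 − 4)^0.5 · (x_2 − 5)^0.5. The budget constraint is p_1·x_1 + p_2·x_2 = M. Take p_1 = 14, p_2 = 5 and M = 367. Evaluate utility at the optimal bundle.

MRS = (x_2−5)/(x_1−4). Tangency with p_1/p_2 gives x_2−5 = (p_1/p_2)·(x_1−4).
After buying the subsistence bundle (4, 5), a share 0.5 of the remaining income goes to x_1: x_1* = 4 + 0.5·(M − 4p_1 − 5p_2)/p_1.
Discretionary income = 367 − 4·14 − 5·5 = 286; x_1* = 4 + 0.5·286/14 = 14.2143; x_2* = 5 + 0.5·286/5 = 33.6.
Utility at the optimum: U(14.2143, 33.6) = 17.0918.

V = 17.0918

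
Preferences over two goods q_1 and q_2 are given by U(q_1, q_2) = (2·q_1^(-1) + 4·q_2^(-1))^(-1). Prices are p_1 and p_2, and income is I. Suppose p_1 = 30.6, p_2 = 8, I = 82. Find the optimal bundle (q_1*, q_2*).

q_1* = 1.5552, q_2* = 4.3014

MU_q_1 ∝ 2·q_1^(-2), MU_q_2 ∝ 4·q_2^(-2), so MRS = (1/2)·(q_2/q_1)^(2) = p_1/p_2.
Hence q_2/q_1 = (2·p_1/p_2)^(1/(2)), i.e. raised to the 0.5 power.
With the ratio pinned down, the budget gives q_1* = I/(p_1 + p_2·(q_2/q_1)) and q_2* = (q_2/q_1)·q_1*.
Numerically q_2/q_1 = 2.765863, so q_1* = 82/(30.6 + 8·2.765863) = 1.5552 and q_2* = 2.765863·1.5552 = 4.3014.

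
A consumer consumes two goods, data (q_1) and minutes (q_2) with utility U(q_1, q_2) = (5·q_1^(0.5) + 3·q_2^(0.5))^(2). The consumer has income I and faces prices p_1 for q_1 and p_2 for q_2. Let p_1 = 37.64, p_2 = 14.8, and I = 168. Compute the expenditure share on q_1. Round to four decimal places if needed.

From the CES first-order condition, (5/3)·(q_2/q_1)^(0.5) = p_1/p_2.
Solve for the ratio: q_2/q_1 = [(3/5)·p_1/p_2]^(2).
Substitute q_2 = (q_2/q_1)·q_1 into the budget: q_1* = I/(p_1 + p_2·(q_2/q_1)).
Numerically q_2/q_1 = 2.328511, so q_1* = 168/(37.64 + 14.8·2.328511) = 2.33 and q_2* = 2.328511·2.33 = 5.4255.
Expenditure on q_1: 37.64·2.33 = 87.7025; share = 0.522.

share on q_1 = 0.522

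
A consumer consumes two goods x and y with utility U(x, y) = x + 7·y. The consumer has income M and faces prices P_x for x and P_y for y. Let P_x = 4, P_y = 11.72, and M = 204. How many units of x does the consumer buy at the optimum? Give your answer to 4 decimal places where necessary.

Perfect substitutes: compare marginal utility per dollar. 1/P_x vs 7/P_y → 0.25 vs 0.5973.
y gives more utility per dollar, so spend all income on y: y* = M/P_y, x* = 0.
Numerically: x* = 0, y* = 17.4061.

x* = 0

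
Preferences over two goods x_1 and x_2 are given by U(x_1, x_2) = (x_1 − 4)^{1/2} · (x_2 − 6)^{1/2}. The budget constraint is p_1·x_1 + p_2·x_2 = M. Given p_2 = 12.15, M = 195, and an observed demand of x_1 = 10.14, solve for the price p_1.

p_1 = 7.5

This is Cobb-Douglas in (x_1−4, x_2−6): tangency gives 0.5·p_2·(x_2−6) = 0.5·p_1·(x_1−4).
After buying the subsistence bundle (4, 6), a share 0.5 of the remaining income goes to x_1: x_1* = 4 + 0.5·(M − 4p_1 − 6p_2)/p_1.
Set x_1* = 10.14 in the demand function and solve for p_1: p_1 = 7.5.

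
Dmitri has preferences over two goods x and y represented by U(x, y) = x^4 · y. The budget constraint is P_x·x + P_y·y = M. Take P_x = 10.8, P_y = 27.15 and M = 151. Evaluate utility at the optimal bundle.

V = 17410.4431

The MRS is 4·y/x. Set MRS = P_x/P_y.
So 4·P_y·y = P_x·x; combined with the budget, a share 0.8 of income goes to x.
Demand: x*(P_x,P_y,M) = 0.8·M/P_x and y* = 0.2·M/P_y.
At P_x=10.8, P_y=27.15, M=151: x* = 0.8·151/10.8 = 11.1852, y* = 1.1123.
Utility at the optimum: U(11.1852, 1.1123) = 17410.4431.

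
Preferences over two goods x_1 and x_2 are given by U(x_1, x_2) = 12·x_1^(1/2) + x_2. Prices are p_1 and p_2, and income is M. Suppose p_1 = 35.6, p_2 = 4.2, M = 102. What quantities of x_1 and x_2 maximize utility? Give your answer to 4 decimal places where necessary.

x_1* = 0.5011, x_2* = 20.0385

Solve: √x_1 = 6·p_2/p_1, so x_1*(p_1,p_2) = (6·p_2/p_1)², and x_2* = (M − p_1·x_1*)/p_2.
Plugging in: x_1* = (6·4.2/35.6)² = 0.5011, x_2* = 20.0385.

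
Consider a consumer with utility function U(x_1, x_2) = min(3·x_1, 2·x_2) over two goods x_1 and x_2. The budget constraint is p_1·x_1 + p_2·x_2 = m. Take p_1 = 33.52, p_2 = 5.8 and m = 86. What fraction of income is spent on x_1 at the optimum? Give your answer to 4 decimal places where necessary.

share on x_1 = 0.7939

Leontief preferences: the optimum is at the kink where x_1/2 = x_2/3, i.e. x_2 = (3/2)·x_1.
Budget: p_1·x_1 + p_2·(3/2)·x_1 = m, so (2·p_1 + 3·p_2)·x_1 = 2·m.
Demand: x_1*(p_1,p_2,m) = 2·m/(2·p_1 + 3·p_2), x_2* = 3·m/(2·p_1 + 3·p_2).
Here 2·33.52 + 3·5.8 = 84.44, giving x_1* = 2.0369 and x_2* = 3.0554.
Expenditure on x_1: 33.52·2.0369 = 68.2785; share = 0.7939.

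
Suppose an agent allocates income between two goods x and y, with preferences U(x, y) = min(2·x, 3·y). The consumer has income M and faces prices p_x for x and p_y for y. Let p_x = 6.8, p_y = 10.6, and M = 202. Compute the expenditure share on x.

share on x = 0.4904

Leontief preferences: the optimum is at the kink where x/3 = y/2, i.e. y = (2/3)·x.
Budget: p_x·x + p_y·(2/3)·x = M, so (3·p_x + 2·p_y)·x = 3·M.
Demand: x*(p_x,p_y,M) = 3·M/(3·p_x + 2·p_y), y* = 2·M/(3·p_x + 2·p_y).
Here 3·6.8 + 2·10.6 = 41.6, giving x* = 14.5673 and y* = 9.7115.
Expenditure on x: 6.8·14.5673 = 99.0577; share = 0.4904.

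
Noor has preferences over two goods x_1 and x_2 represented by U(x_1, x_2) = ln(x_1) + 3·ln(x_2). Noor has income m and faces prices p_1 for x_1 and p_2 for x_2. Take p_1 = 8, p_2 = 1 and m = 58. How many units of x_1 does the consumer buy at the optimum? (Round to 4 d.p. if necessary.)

Tangency: MRS = (1/3)·x_2/x_1 = p_1/p_2.
So p_2·x_2 = 3·p_1·x_1; combined with the budget, a share 0.25 of income goes to x_1.
Demand: x_1*(p_1,p_2,m) = 0.25·m/p_1 and x_2* = 0.75·m/p_2.
At p_1=8, p_2=1, m=58: x_1* = 0.25·58/8 = 1.8125.

x_1* = 1.8125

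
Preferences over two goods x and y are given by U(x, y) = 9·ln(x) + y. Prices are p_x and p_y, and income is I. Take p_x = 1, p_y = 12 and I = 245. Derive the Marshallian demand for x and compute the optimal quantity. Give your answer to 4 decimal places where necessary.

x* = 108

MU_x = 9/x, MU_y = 1. Tangency: 9/x = p_x/p_y.
So x*(p_x,p_y) = 9·p_y/p_x, independent of income; and y* = (I − 9·p_y)/p_y.
At the given prices: x* = 9·12/1 = 108.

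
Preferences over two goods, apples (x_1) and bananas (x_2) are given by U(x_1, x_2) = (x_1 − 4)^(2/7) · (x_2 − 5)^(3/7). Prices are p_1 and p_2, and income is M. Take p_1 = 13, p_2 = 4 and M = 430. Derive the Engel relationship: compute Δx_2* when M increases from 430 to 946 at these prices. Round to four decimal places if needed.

Δx_2* = 77.4

MRS = (2/3)·(x_2−5)/(x_1−4). Tangency with p_1/p_2 gives x_2−5 = (3/2)·(p_1/p_2)·(x_1−4).
After buying the subsistence bundle (4, 5), a share 0.4 of the remaining income goes to x_1: x_1* = 4 + 0.4·(M − 4p_1 − 5p_2)/p_1.
Discretionary income = 430 − 4·13 − 5·4 = 358; x_2* = 5 + 0.6·358/4 = 58.7.
At M' = 946: x_2* = 136.1. Change: 136.1 − 58.7 = 77.4.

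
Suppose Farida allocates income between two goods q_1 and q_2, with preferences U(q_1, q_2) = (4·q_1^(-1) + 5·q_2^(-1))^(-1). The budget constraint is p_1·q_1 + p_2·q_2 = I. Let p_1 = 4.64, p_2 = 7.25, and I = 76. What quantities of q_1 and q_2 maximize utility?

From the CES first-order condition, (4/5)·(q_2/q_1)^(2) = p_1/p_2.
Hence q_2/q_1 = ((5/4)·p_1/p_2)^(1/(2)), i.e. raised to the 0.5 power.
With the ratio pinned down, the budget gives q_1* = I/(p_1 + p_2·(q_2/q_1)) and q_2* = (q_2/q_1)·q_1*.
Numerically q_2/q_1 = 0.894427, so q_1* = 76/(4.64 + 7.25·0.894427) = 6.8317 and q_2* = 0.894427·6.8317 = 6.1105.

q_1* = 6.8317, q_2* = 6.1105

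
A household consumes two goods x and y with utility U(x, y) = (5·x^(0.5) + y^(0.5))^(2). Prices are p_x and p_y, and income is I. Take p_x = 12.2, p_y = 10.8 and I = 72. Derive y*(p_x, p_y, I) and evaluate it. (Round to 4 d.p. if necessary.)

MU_x ∝ 5·x^(-0.5), MU_y ∝ y^(-0.5), so MRS = 5·(y/x)^(0.5) = p_x/p_y.
Solve for the ratio: y/x = [(1/5)·p_x/p_y]^(2).
With the ratio pinned down, the budget gives x* = I/(p_x + p_y·(y/x)) and y* = (y/x)·x*.
Numerically y/x = 0.051043, so x* = 72/(12.2 + 10.8·0.051043) = 5.6465 and y* = 0.051043·5.6465 = 0.2882.

y* = 0.2882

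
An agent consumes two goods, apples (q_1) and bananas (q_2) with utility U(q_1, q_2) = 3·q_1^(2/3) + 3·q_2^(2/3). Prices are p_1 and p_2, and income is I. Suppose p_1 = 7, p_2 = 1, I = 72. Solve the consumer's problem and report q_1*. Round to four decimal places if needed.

MRS = MU_q_1/MU_q_2 = (q_2/q_1)^(1/3). Set equal to p_1/p_2.
Hence q_2/q_1 = (p_1/p_2)^(1/(1/3)), i.e. raised to the 3 power.
Substitute q_2 = (q_2/q_1)·q_1 into the budget: q_1* = I/(p_1 + p_2·(q_2/q_1)).
Numerically q_2/q_1 = 343, so q_1* = 72/(7 + 1·343) = 0.2057.

q_1* = 0.2057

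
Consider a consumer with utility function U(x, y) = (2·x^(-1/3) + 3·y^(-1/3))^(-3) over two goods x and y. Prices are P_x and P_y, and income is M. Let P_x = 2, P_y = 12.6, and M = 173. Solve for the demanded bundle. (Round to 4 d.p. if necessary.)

From the CES first-order condition, (2/3)·(y/x)^(4/3) = P_x/P_y.
Hence y/x = ((3/2)·P_x/P_y)^(1/(4/3)), i.e. raised to the 0.75 power.
Substitute y = (y/x)·x into the budget: x* = M/(P_x + P_y·(y/x)).
Numerically y/x = 0.34085, so x* = 173/(2 + 12.6·0.34085) = 27.4834 and y* = 0.34085·27.4834 = 9.3677.

x* = 27.4834, y* = 9.3677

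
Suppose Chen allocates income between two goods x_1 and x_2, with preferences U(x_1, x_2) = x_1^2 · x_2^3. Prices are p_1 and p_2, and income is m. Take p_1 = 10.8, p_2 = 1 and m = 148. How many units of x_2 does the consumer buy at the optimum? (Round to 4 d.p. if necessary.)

x_2* = 88.8

The MRS is (2/3)·x_2/x_1. Set MRS = p_1/p_2.
Rearranging, p_2·x_2 = (3/2)·p_1·x_1. Substituting into the budget gives p_1·x_1·(1 + (3/2)) = m.
Demand: x_1*(p_1,p_2,m) = 0.4·m/p_1 and x_2* = 0.6·m/p_2.
At p_1=10.8, p_2=1, m=148: x_2* = 0.6·148/1 = 88.8.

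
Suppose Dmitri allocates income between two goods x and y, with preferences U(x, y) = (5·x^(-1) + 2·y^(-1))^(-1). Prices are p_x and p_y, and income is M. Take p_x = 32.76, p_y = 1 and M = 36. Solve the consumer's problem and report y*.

y* = 3.5821

MRS = MU_x/MU_y = (5/2)·(y/x)^(2). Set equal to p_x/p_y.
Hence y/x = ((2/5)·p_x/p_y)^(1/(2)), i.e. raised to the 0.5 power.
Substitute y = (y/x)·x into the budget: x* = M/(p_x + p_y·(y/x)).
Numerically y/x = 3.619945, so x* = 36/(32.76 + 1·3.619945) = 0.9896 and y* = 3.619945·0.9896 = 3.5821.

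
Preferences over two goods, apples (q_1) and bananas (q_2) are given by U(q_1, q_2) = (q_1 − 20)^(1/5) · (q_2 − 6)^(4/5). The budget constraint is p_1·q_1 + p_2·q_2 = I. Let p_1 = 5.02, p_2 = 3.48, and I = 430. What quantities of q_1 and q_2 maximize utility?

Substituting into the budget: q_1* = 20 + 0.2·(I − 20·p_1 − 6·p_2)/p_1, and q_2* = 6 + 0.8·(…)/p_2.
Discretionary income = 430 − 20·5.02 − 6·3.48 = 308.72; q_1* = 20 + 0.2·308.72/5.02 = 32.2996; q_2* = 6 + 0.8·308.72/3.48 = 76.9701.

q_1* = 32.2996, q_2* = 76.9701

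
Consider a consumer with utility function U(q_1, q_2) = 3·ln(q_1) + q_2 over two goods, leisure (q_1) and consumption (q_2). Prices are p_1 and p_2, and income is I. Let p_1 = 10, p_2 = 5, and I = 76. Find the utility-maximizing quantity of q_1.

q_1* = 1.5

So q_1*(p_1,p_2) = 3·p_2/p_1, independent of income; and q_2* = (I − 3·p_2)/p_2.
At the given prices: q_1* = 3·5/10 = 1.5.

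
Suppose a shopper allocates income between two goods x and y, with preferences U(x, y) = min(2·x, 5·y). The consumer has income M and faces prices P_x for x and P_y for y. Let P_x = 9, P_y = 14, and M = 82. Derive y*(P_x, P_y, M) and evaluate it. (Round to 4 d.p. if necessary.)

Leontief preferences: the optimum is at the kink where x/5 = y/2, i.e. y = (2/5)·x.
Budget: P_x·x + P_y·(2/5)·x = M, so (5·P_x + 2·P_y)·x = 5·M.
Demand: x*(P_x,P_y,M) = 5·M/(5·P_x + 2·P_y), y* = 2·M/(5·P_x + 2·P_y).
Here 5·9 + 2·14 = 73, giving y* = 2.2466.

y* = 2.2466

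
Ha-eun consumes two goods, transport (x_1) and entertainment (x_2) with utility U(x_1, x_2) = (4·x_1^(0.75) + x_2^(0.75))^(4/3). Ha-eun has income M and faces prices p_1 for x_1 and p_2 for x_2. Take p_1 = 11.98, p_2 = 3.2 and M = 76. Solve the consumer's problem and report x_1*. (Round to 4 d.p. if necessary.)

x_1* = 5.2648

From the CES first-order condition, 4·(x_2/x_1)^(0.25) = p_1/p_2.
Solve for the ratio: x_2/x_1 = [(1/4)·p_1/p_2]^(4).
Substitute x_2 = (x_2/x_1)·x_1 into the budget: x_1* = M/(p_1 + p_2·(x_2/x_1)).
Numerically x_2/x_1 = 0.767339, so x_1* = 76/(11.98 + 3.2·0.767339) = 5.2648.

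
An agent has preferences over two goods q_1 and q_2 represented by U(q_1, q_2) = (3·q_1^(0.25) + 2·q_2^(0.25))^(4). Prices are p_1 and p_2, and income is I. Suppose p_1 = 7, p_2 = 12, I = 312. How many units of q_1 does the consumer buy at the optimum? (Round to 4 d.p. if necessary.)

q_1* = 29.9819

MRS = MU_q_1/MU_q_2 = (3/2)·(q_2/q_1)^(0.75). Set equal to p_1/p_2.
Hence q_2/q_1 = ((2/3)·p_1/p_2)^(1/(0.75)), i.e. raised to the 4/3 power.
Substitute q_2 = (q_2/q_1)·q_1 into the budget: q_1* = I/(p_1 + p_2·(q_2/q_1)).
Numerically q_2/q_1 = 0.283858, so q_1* = 312/(7 + 12·0.283858) = 29.9819.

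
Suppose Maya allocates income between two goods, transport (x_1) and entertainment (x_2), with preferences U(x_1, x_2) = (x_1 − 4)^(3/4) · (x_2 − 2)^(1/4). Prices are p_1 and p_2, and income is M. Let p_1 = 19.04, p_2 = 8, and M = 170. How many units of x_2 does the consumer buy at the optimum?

MRS = 3·(x_2−2)/(x_1−4). Tangency with p_1/p_2 gives x_2−2 = (1/3)·(p_1/p_2)·(x_1−4).
Substituting into the budget: x_1* = 4 + 0.75·(M − 4·p_1 − 2·p_2)/p_1, and x_2* = 2 + 0.25·(…)/p_2.
Discretionary income = 170 − 4·19.04 − 2·8 = 77.84; x_2* = 2 + 0.25·77.84/8 = 4.4325.

x_2* = 4.4325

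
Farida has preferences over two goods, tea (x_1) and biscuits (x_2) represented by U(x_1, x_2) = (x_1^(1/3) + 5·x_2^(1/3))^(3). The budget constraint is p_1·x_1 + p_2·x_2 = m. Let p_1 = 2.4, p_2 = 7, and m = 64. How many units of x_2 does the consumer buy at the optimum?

From the CES first-order condition, (1/5)·(x_2/x_1)^(2/3) = p_1/p_2.
Hence x_2/x_1 = (5·p_1/p_2)^(1/(2/3)), i.e. raised to the 1.5 power.
Substitute x_2 = (x_2/x_1)·x_1 into the budget: x_1* = m/(p_1 + p_2·(x_2/x_1)).
Numerically x_2/x_1 = 2.244527, so x_1* = 64/(2.4 + 7·2.244527) = 3.5336 and x_2* = 2.244527·3.5336 = 7.9313.

x_2* = 7.9313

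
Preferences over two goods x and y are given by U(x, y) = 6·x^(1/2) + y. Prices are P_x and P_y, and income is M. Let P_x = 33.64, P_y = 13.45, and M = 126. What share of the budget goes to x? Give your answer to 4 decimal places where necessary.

Plugging in: x* = (3·13.45/33.64)² = 1.4387, y* = 5.7696.
Expenditure on x: 33.64·1.4387 = 48.3984; share = 0.3841.

share on x = 0.3841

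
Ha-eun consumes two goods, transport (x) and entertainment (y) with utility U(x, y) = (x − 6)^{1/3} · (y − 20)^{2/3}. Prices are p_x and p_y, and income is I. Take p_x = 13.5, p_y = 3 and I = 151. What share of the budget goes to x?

share on x = 0.5585

This is Cobb-Douglas in (x−6, y−20): tangency gives 1/3·p_y·(y−20) = 2/3·p_x·(x−6).
After buying the subsistence bundle (6, 20), a share 1/3 of the remaining income goes to x: x* = 6 + 1/3·(I − 6p_x − 20p_y)/p_x.
Discretionary income = 151 − 6·13.5 − 20·3 = 10; x* = 6 + 1/3·10/13.5 = 6.2469; y* = 20 + 2/3·10/3 = 22.2222.
Expenditure on x: 13.5·6.2469 = 84.3333; share = 0.5585.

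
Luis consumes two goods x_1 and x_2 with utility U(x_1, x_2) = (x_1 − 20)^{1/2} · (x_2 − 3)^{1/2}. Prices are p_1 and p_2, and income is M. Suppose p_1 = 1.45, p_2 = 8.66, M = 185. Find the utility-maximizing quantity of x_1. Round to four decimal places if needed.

MRS = (x_2−3)/(x_1−20). Tangency with p_1/p_2 gives x_2−3 = (p_1/p_2)·(x_1−20).
Substituting into the budget: x_1* = 20 + 0.5·(M − 20·p_1 − 3·p_2)/p_1, and x_2* = 3 + 0.5·(…)/p_2.
Discretionary income = 185 − 20·1.45 − 3·8.66 = 130.02; x_1* = 20 + 0.5·130.02/1.45 = 64.8345.

x_1* = 64.8345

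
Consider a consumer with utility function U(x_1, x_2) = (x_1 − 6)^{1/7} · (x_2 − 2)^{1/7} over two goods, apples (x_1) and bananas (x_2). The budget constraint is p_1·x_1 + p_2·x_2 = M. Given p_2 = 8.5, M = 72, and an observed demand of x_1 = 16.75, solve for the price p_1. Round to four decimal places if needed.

This is Cobb-Douglas in (x_1−6, x_2−2): tangency gives 1/7·p_2·(x_2−2) = 1/7·p_1·(x_1−6).
After buying the subsistence bundle (6, 2), a share 0.5 of the remaining income goes to x_1: x_1* = 6 + 0.5·(M − 6p_1 − 2p_2)/p_1.
Set x_1* = 16.75 in the demand function and solve for p_1: p_1 = 2.

p_1 = 2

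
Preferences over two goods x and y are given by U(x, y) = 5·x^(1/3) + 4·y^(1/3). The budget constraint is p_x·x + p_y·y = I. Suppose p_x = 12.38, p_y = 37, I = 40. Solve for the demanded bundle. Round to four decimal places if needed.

x* = 2.2852, y* = 0.3165

With the ratio pinned down, the budget gives x* = I/(p_x + p_y·(y/x)) and y* = (y/x)·x*.
Numerically y/x = 0.138488, so x* = 40/(12.38 + 37·0.138488) = 2.2852 and y* = 0.138488·2.2852 = 0.3165.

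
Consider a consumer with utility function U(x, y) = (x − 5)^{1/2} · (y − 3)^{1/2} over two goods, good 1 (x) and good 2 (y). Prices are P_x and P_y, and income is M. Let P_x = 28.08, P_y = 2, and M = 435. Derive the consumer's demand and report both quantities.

MRS = (y−3)/(x−5). Tangency with P_x/P_y gives y−3 = (P_x/P_y)·(x−5).
After buying the subsistence bundle (5, 3), a share 0.5 of the remaining income goes to x: x* = 5 + 0.5·(M − 5P_x − 3P_y)/P_x.
Discretionary income = 435 − 5·28.08 − 3·2 = 288.6; x* = 5 + 0.5·288.6/28.08 = 10.1389; y* = 3 + 0.5·288.6/2 = 75.15.

x* = 10.1389, y* = 75.15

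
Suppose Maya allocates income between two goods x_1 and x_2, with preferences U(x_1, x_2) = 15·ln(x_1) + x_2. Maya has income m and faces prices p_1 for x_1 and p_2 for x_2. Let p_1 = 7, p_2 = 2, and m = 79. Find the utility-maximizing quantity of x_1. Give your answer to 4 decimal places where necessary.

MU_x_1 = 15/x_1, MU_x_2 = 1. Tangency: 15/x_1 = p_1/p_2.
So x_1*(p_1,p_2) = 15·p_2/p_1, independent of income; and x_2* = (m − 15·p_2)/p_2.
At the given prices: x_1* = 15·2/7 = 4.2857.

x_1* = 4.2857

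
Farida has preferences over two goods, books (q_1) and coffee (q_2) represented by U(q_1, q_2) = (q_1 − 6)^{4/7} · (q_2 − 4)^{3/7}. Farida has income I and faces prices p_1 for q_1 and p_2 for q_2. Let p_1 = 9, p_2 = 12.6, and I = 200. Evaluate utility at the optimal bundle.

V = 4.6452

Discretionary income = 200 − 6·9 − 4·12.6 = 95.6; q_1* = 6 + 4/7·95.6/9 = 12.0698; q_2* = 4 + 3/7·95.6/12.6 = 7.2517.
Utility at the optimum: U(12.0698, 7.2517) = 4.6452.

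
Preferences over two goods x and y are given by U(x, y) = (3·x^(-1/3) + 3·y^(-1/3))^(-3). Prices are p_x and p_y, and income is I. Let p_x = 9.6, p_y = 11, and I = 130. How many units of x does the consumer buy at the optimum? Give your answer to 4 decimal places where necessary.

x* = 6.6556

MU_x ∝ 3·x^(-4/3), MU_y ∝ 3·y^(-4/3), so MRS = (y/x)^(4/3) = p_x/p_y.
Solve for the ratio: y/x = [p_x/p_y]^(0.75).
Substitute y = (y/x)·x into the budget: x* = I/(p_x + p_y·(y/x)).
Numerically y/x = 0.90294, so x* = 130/(9.6 + 11·0.90294) = 6.6556.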